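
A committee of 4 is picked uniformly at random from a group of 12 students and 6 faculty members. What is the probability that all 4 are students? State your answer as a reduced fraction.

There are C(18,4) = 3060 possible selections.
Selections with all students: C(12,4) = 495.
Probability = 495/3060 = 11/68.

11/68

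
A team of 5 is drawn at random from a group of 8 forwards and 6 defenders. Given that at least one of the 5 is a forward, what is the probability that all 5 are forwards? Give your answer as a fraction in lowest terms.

Work in counts. Selections with at least one forward: C(14,5) − C(6,5) = 2002 − 6 = 1996.
Of those, selections where all 5 are forwards: C(8,5) = 56.
Conditional probability = 56/1996 = 14/499.

14/499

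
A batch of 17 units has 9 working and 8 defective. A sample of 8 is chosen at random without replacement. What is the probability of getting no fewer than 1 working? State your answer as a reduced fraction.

24309/24310

There are C(17,8) = 24310 ways to choose the 8.
Favorable selections (no fewer than 1 working): C(9,1)·C(8,7) + C(9,2)·C(8,6) + C(9,3)·C(8,5) + C(9,4)·C(8,4) + C(9,5)·C(8,3) + C(9,6)·C(8,2) + C(9,7)·C(8,1) + C(9,8)·C(8,0) = 72 + 1008 + 4704 + 8820 + 7056 + 2352 + 288 + 9 = 24309.
Probability = 24309/24310.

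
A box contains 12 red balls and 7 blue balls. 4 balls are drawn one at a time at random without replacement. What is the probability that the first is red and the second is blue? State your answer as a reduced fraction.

14/57

Multiply the conditional probabilities at each draw: 12/19 · 7/18 = 84/342 = 14/57.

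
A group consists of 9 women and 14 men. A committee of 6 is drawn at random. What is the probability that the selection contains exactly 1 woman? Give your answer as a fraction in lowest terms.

There are C(23,6) = 100947 ways to choose 6 from 23.
Selections with exactly 1 woman: choose 1 of the 9 women and 5 of the 14 men, C(9,1)·C(14,5) = 9·2002 = 18018.
Probability = 18018/100947 = 78/437.

78/437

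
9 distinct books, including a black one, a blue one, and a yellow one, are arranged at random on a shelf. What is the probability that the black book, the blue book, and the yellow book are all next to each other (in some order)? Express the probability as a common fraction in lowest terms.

1/12

There are 9! = 362880 arrangements.
Treat the three as one block: 7! placements × 3! orders within the block = 5040·6 = 30240.
Probability = 30240/362880 = 1/12.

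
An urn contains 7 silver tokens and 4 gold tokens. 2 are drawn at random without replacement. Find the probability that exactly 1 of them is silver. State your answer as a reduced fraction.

There are C(11,2) = 55 ways to choose 2 from 11.
Selections with exactly 1 silver: choose 1 of the 7 silver and 1 of the 4 gold, C(7,1)·C(4,1) = 7·4 = 28.
Probability = 28/55.

28/55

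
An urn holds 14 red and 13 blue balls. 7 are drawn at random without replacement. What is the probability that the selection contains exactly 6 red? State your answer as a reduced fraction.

91/2070

There are C(27,7) = 888030 ways to choose 7 from 27.
Selections with exactly 6 red: choose 6 of the 14 red and 1 of the 13 blue, C(14,6)·C(13,1) = 3003·13 = 39039.
Probability = 39039/888030 = 91/2070.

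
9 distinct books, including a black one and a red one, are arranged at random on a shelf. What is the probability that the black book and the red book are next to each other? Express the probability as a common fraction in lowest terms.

There are 9! = 362880 arrangements.
Treat the black book and the red book as a block: 8! arrangements of the blocks × 2 orders within the block = 2·40320 = 80640.
Probability = 80640/362880 = 2/9.

2/9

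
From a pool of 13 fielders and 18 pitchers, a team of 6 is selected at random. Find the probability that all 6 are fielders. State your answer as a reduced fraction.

There are C(31,6) = 736281 possible selections.
Selections with all fielders: C(13,6) = 1716.
Probability = 1716/736281 = 44/18879.

44/18879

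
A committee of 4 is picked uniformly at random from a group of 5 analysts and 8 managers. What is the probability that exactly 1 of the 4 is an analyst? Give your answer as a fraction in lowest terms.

56/143

The sample space is all 4-subsets of the 13: C(13,4) = 715.
Selections with exactly 1 analyst: choose 1 of the 5 analysts and 3 of the 8 managers, C(5,1)·C(8,3) = 5·56 = 280.
Probability = 280/715 = 56/143.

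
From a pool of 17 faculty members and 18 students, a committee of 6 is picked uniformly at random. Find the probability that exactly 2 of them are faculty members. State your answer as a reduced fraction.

612/2387

There are C(35,6) = 1623160 ways to choose 6 from 35.
Selections with exactly 2 faculty members: choose 2 of the 17 faculty members and 4 of the 18 students, C(17,2)·C(18,4) = 136·3060 = 416160.
Probability = 416160/1623160 = 612/2387.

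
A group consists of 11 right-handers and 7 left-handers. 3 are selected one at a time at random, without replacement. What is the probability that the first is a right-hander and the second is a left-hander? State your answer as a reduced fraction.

Multiply the conditional probabilities at each draw: 11/18 · 7/17 = 77/306.

77/306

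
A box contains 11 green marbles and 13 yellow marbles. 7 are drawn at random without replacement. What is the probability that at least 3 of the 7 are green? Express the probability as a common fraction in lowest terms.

Total selections: C(24,7) = 346104.
Count the complement (fewer than 3 green): C(11,0)·C(13,7) + C(11,1)·C(13,6) + C(11,2)·C(13,5) = 1716 + 18876 + 70785 = 91377.
Probability = 1 − 91377/346104 = 254727/346104 = 2573/3496.

2573/3496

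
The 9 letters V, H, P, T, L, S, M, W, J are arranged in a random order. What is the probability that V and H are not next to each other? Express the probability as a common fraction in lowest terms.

There are 9! = 362880 arrangements.
Arrangements with V and H adjacent: 2·8! = 80640.
So not adjacent: 362880 − 80640 = 282240, probability 282240/362880 = 7/9.

7/9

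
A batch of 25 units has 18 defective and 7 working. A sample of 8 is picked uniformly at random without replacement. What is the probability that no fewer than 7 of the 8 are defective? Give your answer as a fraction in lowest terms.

29614/120175

There are C(25,8) = 1081575 ways to choose the 8.
Favorable selections (no fewer than 7 defective): C(18,7)·C(7,1) + C(18,8)·C(7,0) = 222768 + 43758 = 266526.
Probability = 266526/1081575 = 29614/120175.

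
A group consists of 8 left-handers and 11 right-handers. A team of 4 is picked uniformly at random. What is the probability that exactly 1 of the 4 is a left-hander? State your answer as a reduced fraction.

110/323

Total number of selections: C(19,4) = 3876.
Selections with exactly 1 left-hander: choose 1 of the 8 left-handers and 3 of the 11 right-handers, C(8,1)·C(11,3) = 8·165 = 1320.
Probability = 1320/3876 = 110/323.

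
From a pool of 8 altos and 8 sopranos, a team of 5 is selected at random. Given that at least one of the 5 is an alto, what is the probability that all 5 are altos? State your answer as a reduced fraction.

Work in counts. Selections with at least one alto: C(16,5) − C(8,5) = 4368 − 56 = 4312.
Of those, selections where all 5 are altos: C(8,5) = 56.
Conditional probability = 56/4312 = 1/77.

1/77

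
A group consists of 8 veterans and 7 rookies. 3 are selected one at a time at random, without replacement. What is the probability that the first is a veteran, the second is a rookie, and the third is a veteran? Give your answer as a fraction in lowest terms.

28/195

Multiply the conditional probabilities at each draw: 8/15 · 7/14 · 7/13 = 392/2730 = 28/195.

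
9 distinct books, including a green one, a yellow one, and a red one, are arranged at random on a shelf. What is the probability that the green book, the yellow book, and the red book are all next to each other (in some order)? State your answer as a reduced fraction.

1/12

There are 9! = 362880 arrangements.
Treat the three as one block: 7! placements × 3! orders within the block = 5040·6 = 30240.
Probability = 30240/362880 = 1/12.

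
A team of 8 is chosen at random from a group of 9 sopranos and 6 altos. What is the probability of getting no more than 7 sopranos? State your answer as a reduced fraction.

Total selections: C(15,8) = 6435.
The complement is exactly 8 sopranos: C(9,8)·C(6,0) = 9.
Probability = 1 − 9/6435 = 6426/6435 = 714/715.

714/715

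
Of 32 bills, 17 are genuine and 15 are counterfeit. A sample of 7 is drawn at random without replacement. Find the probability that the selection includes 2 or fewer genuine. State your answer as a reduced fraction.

4807/32364

Total selections: C(32,7) = 3365856.
Favorable selections (2 or fewer genuine): C(17,0)·C(15,7) + C(17,1)·C(15,6) + C(17,2)·C(15,5) = 6435 + 85085 + 408408 = 499928.
Probability = 499928/3365856 = 4807/32364.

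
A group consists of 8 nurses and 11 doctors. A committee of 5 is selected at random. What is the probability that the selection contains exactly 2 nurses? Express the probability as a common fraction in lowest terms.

385/969

The sample space is all 5-subsets of the 19: C(19,5) = 11628.
Selections with exactly 2 nurses: choose 2 of the 8 nurses and 3 of the 11 doctors, C(8,2)·C(11,3) = 28·165 = 4620.
Probability = 4620/11628 = 385/969.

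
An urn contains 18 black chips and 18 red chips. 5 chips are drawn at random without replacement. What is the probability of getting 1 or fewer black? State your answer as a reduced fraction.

13/77

Total selections: C(36,5) = 376992.
Favorable selections (1 or fewer black): C(18,0)·C(18,5) + C(18,1)·C(18,4) = 8568 + 55080 = 63648.
Probability = 63648/376992 = 13/77.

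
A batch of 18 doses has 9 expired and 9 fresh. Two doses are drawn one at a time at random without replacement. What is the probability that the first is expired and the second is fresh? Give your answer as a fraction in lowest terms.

Multiply the conditional probabilities at each draw: 9/18 · 9/17 = 81/306 = 9/34.

9/34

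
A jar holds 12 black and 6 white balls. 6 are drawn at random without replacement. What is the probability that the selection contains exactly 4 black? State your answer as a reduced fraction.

2475/6188

Total number of selections: C(18,6) = 18564.
Selections with exactly 4 black: choose 4 of the 12 black and 2 of the 6 white, C(12,4)·C(6,2) = 495·15 = 7425.
Probability = 7425/18564 = 2475/6188.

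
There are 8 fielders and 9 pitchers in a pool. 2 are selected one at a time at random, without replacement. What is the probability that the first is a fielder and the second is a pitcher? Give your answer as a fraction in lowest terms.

9/34

Multiply the conditional probabilities at each draw: 8/17 · 9/16 = 72/272 = 9/34.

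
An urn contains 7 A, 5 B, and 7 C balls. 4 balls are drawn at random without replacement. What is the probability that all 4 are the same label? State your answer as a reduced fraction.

25/1292

There are C(19,4) = 3876 ways to draw 4 balls.
All same label: C(7,4) + C(5,4) + C(7,4) = 35 + 5 + 35 = 75.
Probability = 75/3876 = 25/1292.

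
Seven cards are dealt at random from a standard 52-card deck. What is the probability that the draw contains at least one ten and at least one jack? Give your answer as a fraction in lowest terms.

3105873/16723070

There are C(52,7) = 133784560 possible draws.
By inclusion-exclusion on the complements, draws missing all tens or all jacks: C(48,7) + C(48,7) − C(44,7) = 73629072 + 73629072 − 38320568 = 108937576.
So draws with at least one of each: 133784560 − 108937576 = 24846984, probability 24846984/133784560 = 3105873/16723070.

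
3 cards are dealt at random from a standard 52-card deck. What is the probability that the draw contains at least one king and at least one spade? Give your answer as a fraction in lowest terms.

33/260

There are C(52,3) = 22100 possible draws.
By inclusion-exclusion on the complements, draws missing all kings or all spades: C(48,3) + C(39,3) − C(36,3) = 17296 + 9139 − 7140 = 19295.
So draws with at least one of each: 22100 − 19295 = 2805, probability 2805/22100 = 33/260.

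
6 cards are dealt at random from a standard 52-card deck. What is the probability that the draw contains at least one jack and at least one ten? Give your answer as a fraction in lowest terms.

There are C(52,6) = 20358520 possible draws.
By inclusion-exclusion on the complements, draws missing all jacks or all tens: C(48,6) + C(48,6) − C(44,6) = 12271512 + 12271512 − 7059052 = 17483972.
So draws with at least one of each: 20358520 − 17483972 = 2874548, probability 2874548/20358520 = 718637/5089630.

718637/5089630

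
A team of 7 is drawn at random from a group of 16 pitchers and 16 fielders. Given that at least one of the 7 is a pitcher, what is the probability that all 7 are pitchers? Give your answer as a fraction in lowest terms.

55/16127

Work in counts. Selections with at least one pitcher: C(32,7) − C(16,7) = 3365856 − 11440 = 3354416.
Of those, selections where all 7 are pitchers: C(16,7) = 11440.
Conditional probability = 11440/3354416 = 55/16127.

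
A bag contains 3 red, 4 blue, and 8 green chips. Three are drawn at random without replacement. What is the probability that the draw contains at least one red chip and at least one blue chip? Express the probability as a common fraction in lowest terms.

There are C(15,3) = 455 possible draws.
By inclusion-exclusion on the complements, draws missing all red or all blue: C(12,3) + C(11,3) − C(8,3) = 220 + 165 − 56 = 329.
So draws with at least one of each: 455 − 329 = 126, probability 126/455 = 18/65.

18/65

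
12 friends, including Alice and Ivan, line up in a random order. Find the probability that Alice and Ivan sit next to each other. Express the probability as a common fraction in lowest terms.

1/6

There are 12! = 479001600 arrangements.
Treat Alice and Ivan as a block: 11! arrangements of the blocks × 2 orders within the block = 2·39916800 = 79833600.
Probability = 79833600/479001600 = 1/6.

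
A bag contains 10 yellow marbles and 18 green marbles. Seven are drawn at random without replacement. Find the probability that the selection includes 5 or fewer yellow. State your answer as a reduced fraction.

1513/1518

There are C(28,7) = 1184040 ways to choose the 7.
Count the complement (more than 5 yellow): C(10,6)·C(18,1) + C(10,7)·C(18,0) = 3780 + 120 = 3900.
Probability = 1 − 3900/1184040 = 1180140/1184040 = 1513/1518.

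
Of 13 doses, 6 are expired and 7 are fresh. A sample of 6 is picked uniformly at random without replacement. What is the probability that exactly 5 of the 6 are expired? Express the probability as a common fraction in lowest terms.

7/286

The sample space is all 6-subsets of the 13: C(13,6) = 1716.
Selections with exactly 5 expired: choose 5 of the 6 expired and 1 of the 7 fresh, C(6,5)·C(7,1) = 6·7 = 42.
Probability = 42/1716 = 7/286.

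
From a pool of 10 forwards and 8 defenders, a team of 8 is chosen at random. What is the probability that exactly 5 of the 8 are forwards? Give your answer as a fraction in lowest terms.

784/2431

There are C(18,8) = 43758 ways to choose 8 from 18.
Selections with exactly 5 forwards: choose 5 of the 10 forwards and 3 of the 8 defenders, C(10,5)·C(8,3) = 252·56 = 14112.
Probability = 14112/43758 = 784/2431.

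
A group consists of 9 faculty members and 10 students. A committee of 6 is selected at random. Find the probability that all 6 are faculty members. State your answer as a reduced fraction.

There are C(19,6) = 27132 possible selections.
Selections with all faculty members: C(9,6) = 84.
Probability = 84/27132 = 1/323.

1/323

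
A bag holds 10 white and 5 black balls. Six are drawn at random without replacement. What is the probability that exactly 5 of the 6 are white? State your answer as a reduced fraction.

36/143

Total number of selections: C(15,6) = 5005.
Selections with exactly 5 white: choose 5 of the 10 white and 1 of the 5 black, C(10,5)·C(5,1) = 252·5 = 1260.
Probability = 1260/5005 = 36/143.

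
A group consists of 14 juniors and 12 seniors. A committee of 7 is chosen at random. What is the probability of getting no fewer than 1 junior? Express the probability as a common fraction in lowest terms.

There are C(26,7) = 657800 ways to choose the 7.
The complement is all 7 are seniors: C(12,7) = 792.
Probability = 1 − 792/657800 = 657008/657800 = 7466/7475.

7466/7475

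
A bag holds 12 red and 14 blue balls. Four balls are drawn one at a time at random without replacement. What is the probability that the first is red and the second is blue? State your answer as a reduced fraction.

84/325

Multiply the conditional probabilities at each draw: 12/26 · 14/25 = 168/650 = 84/325.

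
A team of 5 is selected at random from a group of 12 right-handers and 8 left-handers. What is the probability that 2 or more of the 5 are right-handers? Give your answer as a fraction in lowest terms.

Total selections: C(20,5) = 15504.
Favorable selections (2 or more right-handers): C(12,2)·C(8,3) + C(12,3)·C(8,2) + C(12,4)·C(8,1) + C(12,5)·C(8,0) = 3696 + 6160 + 3960 + 792 = 14608.
Probability = 14608/15504 = 913/969.

913/969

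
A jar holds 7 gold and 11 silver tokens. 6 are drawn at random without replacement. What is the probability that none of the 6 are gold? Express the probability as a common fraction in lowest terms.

11/442

There are C(18,6) = 18564 possible selections.
Selections with no gold (all silver): C(11,6) = 462.
Probability = 462/18564 = 11/442.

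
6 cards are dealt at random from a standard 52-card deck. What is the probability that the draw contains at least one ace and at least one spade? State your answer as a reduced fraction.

There are C(52,6) = 20358520 possible draws.
By inclusion-exclusion on the complements, draws missing all aces or all spades: C(48,6) + C(39,6) − C(36,6) = 12271512 + 3262623 − 1947792 = 13586343.
So draws with at least one of each: 20358520 − 13586343 = 6772177, probability 6772177/20358520.

6772177/20358520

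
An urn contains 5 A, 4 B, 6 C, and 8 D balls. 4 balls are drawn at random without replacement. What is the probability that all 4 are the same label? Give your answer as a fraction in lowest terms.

13/1265

There are C(23,4) = 8855 ways to draw 4 balls.
All same label: C(5,4) + C(4,4) + C(6,4) + C(8,4) = 5 + 1 + 15 + 70 = 91.
Probability = 91/8855 = 13/1265.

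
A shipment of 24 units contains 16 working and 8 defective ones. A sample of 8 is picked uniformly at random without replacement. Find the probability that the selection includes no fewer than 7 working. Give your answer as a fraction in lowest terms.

9490/66861

There are C(24,8) = 735471 ways to choose the 8.
Favorable selections (no fewer than 7 working): C(16,7)·C(8,1) + C(16,8)·C(8,0) = 91520 + 12870 = 104390.
Probability = 104390/735471 = 9490/66861.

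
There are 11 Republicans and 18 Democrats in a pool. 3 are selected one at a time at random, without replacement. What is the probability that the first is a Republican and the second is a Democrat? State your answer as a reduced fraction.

Multiply the conditional probabilities at each draw: 11/29 · 18/28 = 198/812 = 99/406.

99/406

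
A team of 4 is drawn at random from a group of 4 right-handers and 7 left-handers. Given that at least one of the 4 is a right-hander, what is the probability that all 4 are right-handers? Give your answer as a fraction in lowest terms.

1/295

Work in counts. Selections with at least one right-hander: C(11,4) − C(7,4) = 330 − 35 = 295.
Of those, selections where all 4 are right-handers: C(4,4) = 1.
Conditional probability = 1/295.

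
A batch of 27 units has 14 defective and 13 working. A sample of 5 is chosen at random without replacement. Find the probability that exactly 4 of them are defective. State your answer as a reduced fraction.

1001/6210

There are C(27,5) = 80730 ways to choose 5 from 27.
Selections with exactly 4 defective: choose 4 of the 14 defective and 1 of the 13 working, C(14,4)·C(13,1) = 1001·13 = 13013.
Probability = 13013/80730 = 1001/6210.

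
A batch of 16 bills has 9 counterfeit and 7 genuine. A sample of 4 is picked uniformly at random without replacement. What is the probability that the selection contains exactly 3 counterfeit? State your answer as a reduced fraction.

21/65

Total number of selections: C(16,4) = 1820.
Selections with exactly 3 counterfeit: choose 3 of the 9 counterfeit and 1 of the 7 genuine, C(9,3)·C(7,1) = 84·7 = 588.
Probability = 588/1820 = 21/65.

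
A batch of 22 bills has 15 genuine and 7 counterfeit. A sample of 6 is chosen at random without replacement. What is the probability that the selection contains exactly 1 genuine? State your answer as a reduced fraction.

Total number of selections: C(22,6) = 74613.
Selections with exactly 1 genuine: choose 1 of the 15 genuine and 5 of the 7 counterfeit, C(15,1)·C(7,5) = 15·21 = 315.
Probability = 315/74613 = 15/3553.

15/3553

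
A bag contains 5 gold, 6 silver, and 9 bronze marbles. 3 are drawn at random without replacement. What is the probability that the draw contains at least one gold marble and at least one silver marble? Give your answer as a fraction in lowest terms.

There are C(20,3) = 1140 possible draws.
By inclusion-exclusion on the complements, draws missing all gold or all silver: C(15,3) + C(14,3) − C(9,3) = 455 + 364 − 84 = 735.
So draws with at least one of each: 1140 − 735 = 405, probability 405/1140 = 27/76.

27/76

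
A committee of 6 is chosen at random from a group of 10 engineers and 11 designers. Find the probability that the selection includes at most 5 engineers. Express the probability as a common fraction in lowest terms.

There are C(21,6) = 54264 ways to choose the 6.
The complement is exactly 6 engineers: C(10,6)·C(11,0) = 210.
Probability = 1 − 210/54264 = 54054/54264 = 1287/1292.

1287/1292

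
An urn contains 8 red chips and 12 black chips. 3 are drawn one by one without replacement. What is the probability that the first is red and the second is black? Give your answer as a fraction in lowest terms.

24/95

Multiply the conditional probabilities at each draw: 8/20 · 12/19 = 96/380 = 24/95.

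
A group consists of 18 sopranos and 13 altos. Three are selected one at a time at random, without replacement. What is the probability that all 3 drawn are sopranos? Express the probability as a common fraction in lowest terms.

Multiply the conditional probabilities at each draw: 18/31 · 17/30 · 16/29 = 4896/26970 = 816/4495.

816/4495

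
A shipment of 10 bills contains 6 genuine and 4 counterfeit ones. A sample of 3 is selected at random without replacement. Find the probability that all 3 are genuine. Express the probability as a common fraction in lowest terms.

1/6

There are C(10,3) = 120 possible selections.
Selections with all genuine: C(6,3) = 20.
Probability = 20/120 = 1/6.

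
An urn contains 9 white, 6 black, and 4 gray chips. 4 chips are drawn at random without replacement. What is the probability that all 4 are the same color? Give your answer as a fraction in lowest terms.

There are C(19,4) = 3876 ways to draw 4 chips.
All same color: C(9,4) + C(6,4) + C(4,4) = 126 + 15 + 1 = 142.
Probability = 142/3876 = 71/1938.

71/1938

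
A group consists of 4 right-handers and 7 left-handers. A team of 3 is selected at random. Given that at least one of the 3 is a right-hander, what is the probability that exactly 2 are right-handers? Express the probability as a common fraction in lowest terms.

21/65

Work in counts. Selections with at least one right-hander: C(11,3) − C(7,3) = 165 − 35 = 130.
Of those, selections where exactly 2 are right-handers: C(4,2)·C(7,1) = 6·7 = 42.
Conditional probability = 42/130 = 21/65.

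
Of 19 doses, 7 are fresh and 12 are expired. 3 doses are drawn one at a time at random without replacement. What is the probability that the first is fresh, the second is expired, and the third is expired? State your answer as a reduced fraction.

154/969

Multiply the conditional probabilities at each draw: 7/19 · 12/18 · 11/17 = 924/5814 = 154/969.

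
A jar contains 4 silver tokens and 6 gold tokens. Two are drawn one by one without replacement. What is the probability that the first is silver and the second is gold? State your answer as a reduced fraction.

4/15

Multiply the conditional probabilities at each draw: 4/10 · 6/9 = 24/90 = 4/15.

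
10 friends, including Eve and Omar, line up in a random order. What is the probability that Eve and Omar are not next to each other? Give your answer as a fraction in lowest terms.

4/5

There are 10! = 3628800 arrangements.
Arrangements with Eve and Omar adjacent: 2·9! = 725760.
So not adjacent: 3628800 − 725760 = 2903040, probability 2903040/3628800 = 4/5.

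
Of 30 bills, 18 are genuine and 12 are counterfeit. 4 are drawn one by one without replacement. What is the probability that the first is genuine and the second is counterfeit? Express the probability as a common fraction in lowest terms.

Multiply the conditional probabilities at each draw: 18/30 · 12/29 = 216/870 = 36/145.

36/145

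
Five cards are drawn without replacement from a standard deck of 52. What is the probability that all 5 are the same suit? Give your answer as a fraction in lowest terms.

33/16660

There are C(52,5) = 2598960 possible 5-card hands.
Hands of one suit: 4 suits × C(13,5) = 4·1287 = 5148.
Probability = 5148/2598960 = 33/16660.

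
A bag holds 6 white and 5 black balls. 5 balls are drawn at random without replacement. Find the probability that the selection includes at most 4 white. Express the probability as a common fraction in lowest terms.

76/77

There are C(11,5) = 462 ways to choose the 5.
Favorable selections (at most 4 white): C(6,0)·C(5,5) + C(6,1)·C(5,4) + C(6,2)·C(5,3) + C(6,3)·C(5,2) + C(6,4)·C(5,1) = 1 + 30 + 150 + 200 + 75 = 456.
Probability = 456/462 = 76/77.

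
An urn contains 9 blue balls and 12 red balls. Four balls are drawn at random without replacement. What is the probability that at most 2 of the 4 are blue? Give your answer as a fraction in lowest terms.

77/95

There are C(21,4) = 5985 ways to choose the 4.
Count the complement (more than 2 blue): C(9,3)·C(12,1) + C(9,4)·C(12,0) = 1008 + 126 = 1134.
Probability = 1 − 1134/5985 = 4851/5985 = 77/95.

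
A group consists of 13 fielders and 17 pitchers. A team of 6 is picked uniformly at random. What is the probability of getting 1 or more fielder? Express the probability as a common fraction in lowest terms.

Total selections: C(30,6) = 593775.
The complement is all 6 are pitchers: C(17,6) = 12376.
Probability = 1 − 12376/593775 = 581399/593775 = 6389/6525.

6389/6525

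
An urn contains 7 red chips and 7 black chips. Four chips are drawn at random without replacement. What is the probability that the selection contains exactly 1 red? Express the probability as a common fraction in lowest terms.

There are C(14,4) = 1001 ways to choose 4 from 14.
Selections with exactly 1 red: choose 1 of the 7 red and 3 of the 7 black, C(7,1)·C(7,3) = 7·35 = 245.
Probability = 245/1001 = 35/143.

35/143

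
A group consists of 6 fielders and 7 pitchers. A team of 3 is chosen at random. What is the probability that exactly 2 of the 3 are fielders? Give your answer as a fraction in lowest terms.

The sample space is all 3-subsets of the 13: C(13,3) = 286.
Selections with exactly 2 fielders: choose 2 of the 6 fielders and 1 of the 7 pitchers, C(6,2)·C(7,1) = 15·7 = 105.
Probability = 105/286.

105/286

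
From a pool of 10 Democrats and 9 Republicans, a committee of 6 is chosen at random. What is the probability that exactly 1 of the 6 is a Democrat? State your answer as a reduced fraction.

15/323

There are C(19,6) = 27132 ways to choose 6 from 19.
Selections with exactly 1 Democrat: choose 1 of the 10 Democrats and 5 of the 9 Republicans, C(10,1)·C(9,5) = 10·126 = 1260.
Probability = 1260/27132 = 15/323.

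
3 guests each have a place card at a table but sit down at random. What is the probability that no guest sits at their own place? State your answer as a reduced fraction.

1/3

There are 3! = 6 seatings.
By inclusion-exclusion, seatings with no fixed points: C(3,0)·3! − C(3,1)·2! + C(3,2)·1! − C(3,3)·0! = 2.
Probability = 2/6 = 1/3.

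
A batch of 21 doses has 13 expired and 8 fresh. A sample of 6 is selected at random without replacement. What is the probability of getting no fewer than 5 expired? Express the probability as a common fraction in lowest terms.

There are C(21,6) = 54264 ways to choose the 6.
Favorable selections (no fewer than 5 expired): C(13,5)·C(8,1) + C(13,6)·C(8,0) = 10296 + 1716 = 12012.
Probability = 12012/54264 = 143/646.

143/646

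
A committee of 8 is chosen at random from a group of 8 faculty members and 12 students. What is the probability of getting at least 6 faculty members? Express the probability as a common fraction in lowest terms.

389/25194

Total selections: C(20,8) = 125970.
Favorable selections (at least 6 faculty members): C(8,6)·C(12,2) + C(8,7)·C(12,1) + C(8,8)·C(12,0) = 1848 + 96 + 1 = 1945.
Probability = 1945/125970 = 389/25194.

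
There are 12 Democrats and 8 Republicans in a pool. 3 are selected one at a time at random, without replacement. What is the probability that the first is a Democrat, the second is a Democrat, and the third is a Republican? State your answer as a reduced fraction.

44/285

Multiply the conditional probabilities at each draw: 12/20 · 11/19 · 8/18 = 1056/6840 = 44/285.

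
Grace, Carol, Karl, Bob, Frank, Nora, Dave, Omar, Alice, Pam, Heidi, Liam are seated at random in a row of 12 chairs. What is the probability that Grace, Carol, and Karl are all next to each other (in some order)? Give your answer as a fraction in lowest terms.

1/22

There are 12! = 479001600 arrangements.
Treat the three as one block: 10! placements × 3! orders within the block = 3628800·6 = 21772800.
Probability = 21772800/479001600 = 1/22.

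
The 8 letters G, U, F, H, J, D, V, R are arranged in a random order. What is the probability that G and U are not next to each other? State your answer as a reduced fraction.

3/4

There are 8! = 40320 arrangements.
Arrangements with G and U adjacent: 2·7! = 10080.
So not adjacent: 40320 − 10080 = 30240, probability 30240/40320 = 3/4.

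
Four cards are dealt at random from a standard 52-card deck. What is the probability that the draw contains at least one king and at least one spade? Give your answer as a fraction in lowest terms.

There are C(52,4) = 270725 possible draws.
By inclusion-exclusion on the complements, draws missing all kings or all spades: C(48,4) + C(39,4) − C(36,4) = 194580 + 82251 − 58905 = 217926.
So draws with at least one of each: 270725 − 217926 = 52799, probability 52799/270725.

52799/270725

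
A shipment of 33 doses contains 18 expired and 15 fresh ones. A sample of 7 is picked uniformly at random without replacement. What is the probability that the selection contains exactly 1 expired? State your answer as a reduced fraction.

455/21576

The sample space is all 7-subsets of the 33: C(33,7) = 4272048.
Selections with exactly 1 expired: choose 1 of the 18 expired and 6 of the 15 fresh, C(18,1)·C(15,6) = 18·5005 = 90090.
Probability = 90090/4272048 = 455/21576.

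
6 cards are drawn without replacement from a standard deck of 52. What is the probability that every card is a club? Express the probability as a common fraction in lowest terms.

33/391510

There are C(52,6) = 20358520 possible 6-card hands.
Hands that are all clubs: C(13,6) = 1716.
Probability = 1716/20358520 = 33/391510.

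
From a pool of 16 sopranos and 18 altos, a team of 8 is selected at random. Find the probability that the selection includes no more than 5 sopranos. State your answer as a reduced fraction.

Total selections: C(34,8) = 18156204.
Favorable selections (no more than 5 sopranos): C(16,0)·C(18,8) + C(16,1)·C(18,7) + C(16,2)·C(18,6) + C(16,3)·C(18,5) + C(16,4)·C(18,4) + C(16,5)·C(18,3) = 43758 + 509184 + 2227680 + 4798080 + 5569200 + 3564288 = 16712190.
Probability = 16712190/18156204 = 1655/1798.

1655/1798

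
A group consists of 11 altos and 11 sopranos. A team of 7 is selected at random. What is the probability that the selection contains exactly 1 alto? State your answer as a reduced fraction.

Total number of selections: C(22,7) = 170544.
Selections with exactly 1 alto: choose 1 of the 11 altos and 6 of the 11 sopranos, C(11,1)·C(11,6) = 11·462 = 5082.
Probability = 5082/170544 = 77/2584.

77/2584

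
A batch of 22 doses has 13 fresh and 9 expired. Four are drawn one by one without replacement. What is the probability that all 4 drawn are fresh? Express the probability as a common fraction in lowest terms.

13/133

Multiply the conditional probabilities at each draw: 13/22 · 12/21 · 11/20 · 10/19 = 17160/175560 = 13/133.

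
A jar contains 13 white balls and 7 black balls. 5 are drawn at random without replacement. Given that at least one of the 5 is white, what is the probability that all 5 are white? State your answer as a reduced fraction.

Work in counts. Selections with at least one white: C(20,5) − C(7,5) = 15504 − 21 = 15483.
Of those, selections where all 5 are white: C(13,5) = 1287.
Conditional probability = 1287/15483 = 33/397.

33/397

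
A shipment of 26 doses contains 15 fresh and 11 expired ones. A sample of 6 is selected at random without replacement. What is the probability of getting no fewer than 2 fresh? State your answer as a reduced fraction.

Total selections: C(26,6) = 230230.
Count the complement (fewer than 2 fresh): C(15,0)·C(11,6) + C(15,1)·C(11,5) = 462 + 6930 = 7392.
Probability = 1 − 7392/230230 = 222838/230230 = 1447/1495.

1447/1495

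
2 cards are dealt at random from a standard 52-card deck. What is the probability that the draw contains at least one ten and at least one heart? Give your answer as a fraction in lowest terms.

There are C(52,2) = 1326 possible draws.
By inclusion-exclusion on the complements, draws missing all tens or all hearts: C(48,2) + C(39,2) − C(36,2) = 1128 + 741 − 630 = 1239.
So draws with at least one of each: 1326 − 1239 = 87, probability 87/1326 = 29/442.

29/442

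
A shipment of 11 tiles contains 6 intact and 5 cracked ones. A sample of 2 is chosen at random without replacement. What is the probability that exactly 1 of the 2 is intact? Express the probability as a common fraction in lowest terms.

There are C(11,2) = 55 ways to choose 2 from 11.
Selections with exactly 1 intact: choose 1 of the 6 intact and 1 of the 5 cracked, C(6,1)·C(5,1) = 6·5 = 30.
Probability = 30/55 = 6/11.

6/11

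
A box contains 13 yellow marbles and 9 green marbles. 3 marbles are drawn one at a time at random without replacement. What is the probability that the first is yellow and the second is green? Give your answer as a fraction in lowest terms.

Multiply the conditional probabilities at each draw: 13/22 · 9/21 = 117/462 = 39/154.

39/154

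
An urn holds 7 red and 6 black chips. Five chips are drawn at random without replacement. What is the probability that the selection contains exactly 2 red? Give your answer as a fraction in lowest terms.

140/429

There are C(13,5) = 1287 ways to choose 5 from 13.
Selections with exactly 2 red: choose 2 of the 7 red and 3 of the 6 black, C(7,2)·C(6,3) = 21·20 = 420.
Probability = 420/1287 = 140/429.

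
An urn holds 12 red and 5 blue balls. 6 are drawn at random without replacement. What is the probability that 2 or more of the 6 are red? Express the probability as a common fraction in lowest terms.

There are C(17,6) = 12376 ways to choose the 6.
Favorable selections (2 or more red): C(12,2)·C(5,4) + C(12,3)·C(5,3) + C(12,4)·C(5,2) + C(12,5)·C(5,1) + C(12,6)·C(5,0) = 330 + 2200 + 4950 + 3960 + 924 = 12364.
Probability = 12364/12376 = 3091/3094.

3091/3094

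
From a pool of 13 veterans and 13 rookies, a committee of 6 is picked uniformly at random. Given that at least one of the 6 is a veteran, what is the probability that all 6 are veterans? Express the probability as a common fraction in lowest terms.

6/799

Work in counts. Selections with at least one veteran: C(26,6) − C(13,6) = 230230 − 1716 = 228514.
Of those, selections where all 6 are veterans: C(13,6) = 1716.
Conditional probability = 1716/228514 = 6/799.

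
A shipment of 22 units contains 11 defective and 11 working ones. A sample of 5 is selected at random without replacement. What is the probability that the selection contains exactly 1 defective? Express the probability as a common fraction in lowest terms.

55/399

Total number of selections: C(22,5) = 26334.
Selections with exactly 1 defective: choose 1 of the 11 defective and 4 of the 11 working, C(11,1)·C(11,4) = 11·330 = 3630.
Probability = 3630/26334 = 55/399.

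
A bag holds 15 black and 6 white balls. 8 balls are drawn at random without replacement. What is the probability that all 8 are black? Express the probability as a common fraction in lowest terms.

There are C(21,8) = 203490 possible selections.
Selections with all black: C(15,8) = 6435.
Probability = 6435/203490 = 143/4522.

143/4522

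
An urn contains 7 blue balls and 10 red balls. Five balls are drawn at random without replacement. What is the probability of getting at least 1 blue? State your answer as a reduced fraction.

There are C(17,5) = 6188 ways to choose the 5.
The complement is all 5 are red: C(10,5) = 252.
Probability = 1 − 252/6188 = 5936/6188 = 212/221.

212/221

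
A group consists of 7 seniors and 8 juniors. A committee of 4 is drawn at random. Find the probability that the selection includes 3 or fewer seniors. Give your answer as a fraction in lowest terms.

38/39

Total selections: C(15,4) = 1365.
The complement is exactly 4 seniors: C(7,4)·C(8,0) = 35.
Probability = 1 − 35/1365 = 1330/1365 = 38/39.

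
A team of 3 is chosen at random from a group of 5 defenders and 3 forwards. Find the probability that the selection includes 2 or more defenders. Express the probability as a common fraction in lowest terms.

5/7

There are C(8,3) = 56 ways to choose the 3.
Favorable selections (2 or more defenders): C(5,2)·C(3,1) + C(5,3)·C(3,0) = 30 + 10 = 40.
Probability = 40/56 = 5/7.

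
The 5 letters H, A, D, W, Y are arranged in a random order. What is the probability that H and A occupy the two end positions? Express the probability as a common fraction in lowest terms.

There are 5! = 120 arrangements.
Place H and A at the ends in 2 ways, arrange the remaining 3 in 3! = 6 ways: 2·6 = 12.
Probability = 12/120 = 1/10.

1/10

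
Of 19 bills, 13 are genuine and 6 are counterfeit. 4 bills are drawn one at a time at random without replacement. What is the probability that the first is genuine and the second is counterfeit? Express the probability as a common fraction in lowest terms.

Multiply the conditional probabilities at each draw: 13/19 · 6/18 = 78/342 = 13/57.

13/57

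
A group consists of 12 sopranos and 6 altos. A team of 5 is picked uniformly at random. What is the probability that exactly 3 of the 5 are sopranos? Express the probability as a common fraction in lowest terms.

Total number of selections: C(18,5) = 8568.
Selections with exactly 3 sopranos: choose 3 of the 12 sopranos and 2 of the 6 altos, C(12,3)·C(6,2) = 220·15 = 3300.
Probability = 3300/8568 = 275/714.

275/714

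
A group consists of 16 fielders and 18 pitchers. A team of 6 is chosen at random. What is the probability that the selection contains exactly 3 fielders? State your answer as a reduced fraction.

There are C(34,6) = 1344904 ways to choose 6 from 34.
Selections with exactly 3 fielders: choose 3 of the 16 fielders and 3 of the 18 pitchers, C(16,3)·C(18,3) = 560·816 = 456960.
Probability = 456960/1344904 = 3360/9889.

3360/9889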